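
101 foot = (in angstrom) 3.078e+11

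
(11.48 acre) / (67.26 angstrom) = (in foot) 2.266e+13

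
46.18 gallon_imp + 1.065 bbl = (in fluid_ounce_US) 1.282e+04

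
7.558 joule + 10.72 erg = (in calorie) 1.806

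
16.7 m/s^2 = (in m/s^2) 16.7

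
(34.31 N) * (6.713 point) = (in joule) 0.08125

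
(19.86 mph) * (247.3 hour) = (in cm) 7.904e+08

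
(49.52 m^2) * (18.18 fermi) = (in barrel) 5.663e-12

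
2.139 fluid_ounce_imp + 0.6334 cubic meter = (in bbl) 3.984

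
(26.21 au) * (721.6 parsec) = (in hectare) 8.731e+27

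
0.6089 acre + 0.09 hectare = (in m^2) 3364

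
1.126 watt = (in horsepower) 0.00151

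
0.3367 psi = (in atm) 0.02291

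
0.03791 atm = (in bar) 0.03841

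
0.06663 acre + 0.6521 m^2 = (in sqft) 2909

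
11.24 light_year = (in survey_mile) 6.608e+13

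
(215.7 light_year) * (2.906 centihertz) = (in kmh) 2.135e+17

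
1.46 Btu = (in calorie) 368.2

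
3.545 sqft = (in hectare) 3.293e-05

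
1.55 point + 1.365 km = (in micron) 1.365e+09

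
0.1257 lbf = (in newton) 0.5591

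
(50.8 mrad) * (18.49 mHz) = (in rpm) 0.00897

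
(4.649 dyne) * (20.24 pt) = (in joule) 3.319e-07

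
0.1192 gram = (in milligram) 119.2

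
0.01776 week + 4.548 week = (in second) 2.761e+06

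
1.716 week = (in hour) 288.3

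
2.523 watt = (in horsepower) 0.003383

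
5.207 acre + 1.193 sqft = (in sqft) 2.268e+05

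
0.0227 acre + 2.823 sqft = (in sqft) 991.6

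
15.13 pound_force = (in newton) 67.3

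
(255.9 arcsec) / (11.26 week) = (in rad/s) 1.822e-10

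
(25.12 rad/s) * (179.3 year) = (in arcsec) 2.93e+16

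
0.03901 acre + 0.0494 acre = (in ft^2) 3851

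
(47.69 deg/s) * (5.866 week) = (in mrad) 2.953e+09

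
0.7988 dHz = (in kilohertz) 7.988e-05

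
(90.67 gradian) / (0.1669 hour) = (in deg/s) 0.1358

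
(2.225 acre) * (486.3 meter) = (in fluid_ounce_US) 1.481e+11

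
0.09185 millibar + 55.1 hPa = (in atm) 0.05447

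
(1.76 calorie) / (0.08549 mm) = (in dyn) 8.614e+09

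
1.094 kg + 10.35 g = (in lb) 2.435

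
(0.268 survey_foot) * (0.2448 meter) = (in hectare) 2e-06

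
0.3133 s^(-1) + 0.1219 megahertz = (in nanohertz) 1.219e+14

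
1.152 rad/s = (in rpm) 11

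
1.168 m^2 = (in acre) 0.0002886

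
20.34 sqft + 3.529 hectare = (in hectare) 3.529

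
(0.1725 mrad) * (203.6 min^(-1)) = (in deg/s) 0.03354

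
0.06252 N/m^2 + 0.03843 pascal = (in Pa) 0.101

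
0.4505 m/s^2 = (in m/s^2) 0.4505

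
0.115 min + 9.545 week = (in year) 0.1831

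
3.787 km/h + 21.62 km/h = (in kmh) 25.41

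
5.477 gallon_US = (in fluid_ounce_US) 701.1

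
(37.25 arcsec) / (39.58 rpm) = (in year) 1.382e-12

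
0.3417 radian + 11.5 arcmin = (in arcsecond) 7.117e+04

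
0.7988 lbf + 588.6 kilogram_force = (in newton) 5776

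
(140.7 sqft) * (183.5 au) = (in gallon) 9.479e+16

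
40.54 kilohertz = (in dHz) 4.054e+05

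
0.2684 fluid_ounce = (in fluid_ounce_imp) 0.2794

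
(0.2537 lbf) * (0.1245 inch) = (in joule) 0.003569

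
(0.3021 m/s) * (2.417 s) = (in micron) 7.302e+05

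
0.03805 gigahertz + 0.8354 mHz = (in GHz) 0.03805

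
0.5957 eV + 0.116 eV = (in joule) 1.14e-19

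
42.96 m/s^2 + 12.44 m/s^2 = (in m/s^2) 55.4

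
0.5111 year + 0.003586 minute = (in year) 0.5111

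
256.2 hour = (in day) 10.68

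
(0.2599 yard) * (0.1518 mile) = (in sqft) 624.9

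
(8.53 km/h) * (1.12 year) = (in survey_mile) 5.2e+04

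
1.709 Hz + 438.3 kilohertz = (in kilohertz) 438.3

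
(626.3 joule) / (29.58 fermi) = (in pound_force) 4.76e+15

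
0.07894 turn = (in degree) 28.42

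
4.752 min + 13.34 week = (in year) 0.2558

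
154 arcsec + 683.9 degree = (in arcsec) 2.462e+06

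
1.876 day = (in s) 1.621e+05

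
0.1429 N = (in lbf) 0.03213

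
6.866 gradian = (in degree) 6.179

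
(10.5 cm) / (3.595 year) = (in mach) 2.72e-12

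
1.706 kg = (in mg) 1.706e+06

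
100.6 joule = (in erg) 1.006e+09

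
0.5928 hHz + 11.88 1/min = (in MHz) 5.948e-05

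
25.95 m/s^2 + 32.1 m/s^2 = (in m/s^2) 58.05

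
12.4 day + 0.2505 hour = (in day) 12.41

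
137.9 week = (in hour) 2.317e+04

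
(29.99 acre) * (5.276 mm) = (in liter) 6.403e+05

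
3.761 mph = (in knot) 3.268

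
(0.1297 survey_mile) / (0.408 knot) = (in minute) 16.57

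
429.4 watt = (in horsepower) 0.5758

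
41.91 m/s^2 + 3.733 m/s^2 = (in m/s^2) 45.64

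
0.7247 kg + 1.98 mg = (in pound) 1.598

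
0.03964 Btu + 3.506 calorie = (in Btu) 0.05354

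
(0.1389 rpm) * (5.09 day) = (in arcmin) 2.199e+07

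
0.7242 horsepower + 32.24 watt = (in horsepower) 0.7674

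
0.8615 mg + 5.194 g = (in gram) 5.195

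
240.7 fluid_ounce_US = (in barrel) 0.04477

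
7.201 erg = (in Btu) 6.825e-10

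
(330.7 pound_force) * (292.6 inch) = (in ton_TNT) 2.613e-06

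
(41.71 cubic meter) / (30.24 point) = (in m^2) 3910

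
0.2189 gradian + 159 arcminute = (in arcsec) 1.025e+04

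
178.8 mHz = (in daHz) 0.01788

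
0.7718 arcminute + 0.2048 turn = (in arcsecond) 2.655e+05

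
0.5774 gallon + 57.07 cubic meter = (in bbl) 359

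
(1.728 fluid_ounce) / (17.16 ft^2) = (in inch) 0.001262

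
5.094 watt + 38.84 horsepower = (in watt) 2.897e+04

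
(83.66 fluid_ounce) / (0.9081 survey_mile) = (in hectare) 1.693e-10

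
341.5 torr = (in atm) 0.4493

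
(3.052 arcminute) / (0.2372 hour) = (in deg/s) 5.957e-05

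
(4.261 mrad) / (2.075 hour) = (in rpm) 5.447e-06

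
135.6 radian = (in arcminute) 4.662e+05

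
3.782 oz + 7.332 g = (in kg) 0.1145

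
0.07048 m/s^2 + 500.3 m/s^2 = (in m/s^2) 500.4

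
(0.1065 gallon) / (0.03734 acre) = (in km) 2.668e-09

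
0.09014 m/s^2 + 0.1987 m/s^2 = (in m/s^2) 0.2888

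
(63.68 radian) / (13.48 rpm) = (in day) 0.0005221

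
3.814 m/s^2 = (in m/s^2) 3.814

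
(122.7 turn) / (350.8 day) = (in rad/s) 2.544e-05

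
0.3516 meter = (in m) 0.3516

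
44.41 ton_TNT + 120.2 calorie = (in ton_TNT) 44.41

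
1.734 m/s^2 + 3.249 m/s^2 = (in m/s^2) 4.983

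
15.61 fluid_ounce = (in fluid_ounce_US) 15.61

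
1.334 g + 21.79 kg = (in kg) 21.79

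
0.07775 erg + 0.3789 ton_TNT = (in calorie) 3.789e+08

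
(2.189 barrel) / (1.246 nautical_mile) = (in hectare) 1.508e-08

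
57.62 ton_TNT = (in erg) 2.411e+18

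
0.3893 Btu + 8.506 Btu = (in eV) 5.858e+22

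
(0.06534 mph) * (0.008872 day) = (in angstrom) 2.239e+11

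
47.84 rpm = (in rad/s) 5.01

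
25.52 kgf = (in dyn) 2.503e+07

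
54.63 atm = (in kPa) 5535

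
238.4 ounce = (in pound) 14.9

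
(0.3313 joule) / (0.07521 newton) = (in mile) 0.002737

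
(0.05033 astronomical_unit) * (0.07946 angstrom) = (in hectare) 5.983e-06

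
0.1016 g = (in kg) 0.0001016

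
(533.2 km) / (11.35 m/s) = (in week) 0.07768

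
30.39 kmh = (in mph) 18.88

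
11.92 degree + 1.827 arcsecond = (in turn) 0.03311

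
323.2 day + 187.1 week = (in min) 2.351e+06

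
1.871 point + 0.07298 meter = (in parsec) 2.387e-18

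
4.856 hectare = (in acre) 12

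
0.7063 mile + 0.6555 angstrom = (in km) 1.137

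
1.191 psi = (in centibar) 8.212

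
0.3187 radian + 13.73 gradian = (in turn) 0.08505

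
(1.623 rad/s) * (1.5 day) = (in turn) 3.348e+04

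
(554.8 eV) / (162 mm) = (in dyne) 5.487e-11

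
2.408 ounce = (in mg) 6.827e+04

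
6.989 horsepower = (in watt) 5212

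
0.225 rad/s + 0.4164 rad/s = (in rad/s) 0.6414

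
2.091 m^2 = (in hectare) 0.0002091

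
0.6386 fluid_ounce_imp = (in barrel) 0.0001141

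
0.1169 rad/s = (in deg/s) 6.698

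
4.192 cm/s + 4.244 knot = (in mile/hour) 4.978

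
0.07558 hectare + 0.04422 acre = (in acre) 0.231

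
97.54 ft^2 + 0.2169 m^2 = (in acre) 0.002293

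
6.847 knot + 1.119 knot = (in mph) 9.167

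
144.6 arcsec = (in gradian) 0.04463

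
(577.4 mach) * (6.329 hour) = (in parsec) 1.452e-07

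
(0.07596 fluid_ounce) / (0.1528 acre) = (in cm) 3.633e-07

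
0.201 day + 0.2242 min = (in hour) 4.828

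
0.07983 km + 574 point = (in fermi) 8.003e+16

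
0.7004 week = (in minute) 7060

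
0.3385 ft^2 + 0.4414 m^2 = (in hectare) 4.728e-05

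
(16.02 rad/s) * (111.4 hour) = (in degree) 3.681e+08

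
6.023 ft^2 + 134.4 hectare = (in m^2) 1.344e+06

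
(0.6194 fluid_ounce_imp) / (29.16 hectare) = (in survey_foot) 1.98e-10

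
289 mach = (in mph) 2.201e+05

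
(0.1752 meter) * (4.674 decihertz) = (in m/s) 0.08189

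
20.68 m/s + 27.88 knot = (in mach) 0.1029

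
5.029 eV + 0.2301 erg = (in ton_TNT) 5.5e-18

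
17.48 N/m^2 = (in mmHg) 0.1311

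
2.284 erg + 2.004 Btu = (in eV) 1.32e+22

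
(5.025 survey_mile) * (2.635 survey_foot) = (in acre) 1.605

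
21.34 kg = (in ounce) 752.7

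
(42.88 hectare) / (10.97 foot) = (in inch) 5.049e+06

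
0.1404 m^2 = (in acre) 3.469e-05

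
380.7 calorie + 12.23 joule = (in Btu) 1.521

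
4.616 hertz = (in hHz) 0.04616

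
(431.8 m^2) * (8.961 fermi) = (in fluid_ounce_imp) 1.362e-07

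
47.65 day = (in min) 6.862e+04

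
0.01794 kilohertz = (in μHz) 1.794e+07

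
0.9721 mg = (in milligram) 0.9721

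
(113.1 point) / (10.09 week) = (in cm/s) 6.538e-07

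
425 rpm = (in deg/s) 2550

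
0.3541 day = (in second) 3.059e+04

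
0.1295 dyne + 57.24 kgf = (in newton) 561.3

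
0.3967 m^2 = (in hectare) 3.967e-05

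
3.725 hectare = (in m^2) 3.725e+04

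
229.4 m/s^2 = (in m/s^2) 229.4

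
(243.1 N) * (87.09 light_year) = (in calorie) 4.787e+19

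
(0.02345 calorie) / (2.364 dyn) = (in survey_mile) 2.579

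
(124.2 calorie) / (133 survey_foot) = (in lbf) 2.882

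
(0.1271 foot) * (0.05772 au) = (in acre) 8.266e+04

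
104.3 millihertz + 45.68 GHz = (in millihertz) 4.568e+13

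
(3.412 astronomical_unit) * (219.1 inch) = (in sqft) 3.058e+13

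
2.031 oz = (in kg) 0.05758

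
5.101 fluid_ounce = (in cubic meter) 0.0001509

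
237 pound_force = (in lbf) 237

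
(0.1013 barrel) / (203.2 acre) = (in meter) 1.959e-08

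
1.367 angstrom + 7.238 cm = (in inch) 2.85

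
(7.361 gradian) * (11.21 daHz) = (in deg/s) 742.7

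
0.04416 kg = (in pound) 0.09736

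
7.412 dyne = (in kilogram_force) 7.558e-06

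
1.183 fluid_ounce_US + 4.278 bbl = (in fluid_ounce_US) 2.3e+04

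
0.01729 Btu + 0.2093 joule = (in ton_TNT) 4.41e-09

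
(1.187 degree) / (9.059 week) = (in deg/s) 2.166e-07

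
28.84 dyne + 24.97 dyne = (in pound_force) 0.000121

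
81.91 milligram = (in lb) 0.0001806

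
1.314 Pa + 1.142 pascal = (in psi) 0.0003562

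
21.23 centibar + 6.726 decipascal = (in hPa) 212.3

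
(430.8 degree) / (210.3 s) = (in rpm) 0.3414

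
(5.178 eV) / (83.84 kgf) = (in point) 2.86e-18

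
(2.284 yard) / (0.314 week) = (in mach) 3.23e-08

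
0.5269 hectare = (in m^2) 5269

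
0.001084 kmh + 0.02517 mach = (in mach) 0.02517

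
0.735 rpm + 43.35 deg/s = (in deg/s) 47.76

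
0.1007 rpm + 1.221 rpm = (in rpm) 1.322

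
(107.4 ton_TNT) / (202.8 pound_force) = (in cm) 4.981e+10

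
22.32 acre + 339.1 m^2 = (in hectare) 9.066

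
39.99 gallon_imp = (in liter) 181.8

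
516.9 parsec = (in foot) 5.233e+19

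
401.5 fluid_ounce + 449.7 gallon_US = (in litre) 1714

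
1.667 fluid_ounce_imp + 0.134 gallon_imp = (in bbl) 0.00413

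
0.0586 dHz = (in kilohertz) 5.86e-06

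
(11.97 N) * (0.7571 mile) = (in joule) 1.458e+04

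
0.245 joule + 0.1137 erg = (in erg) 2.45e+06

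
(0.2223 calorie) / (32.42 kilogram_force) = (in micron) 2925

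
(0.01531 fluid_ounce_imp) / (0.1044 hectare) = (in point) 1.181e-06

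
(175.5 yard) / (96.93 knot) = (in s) 3.218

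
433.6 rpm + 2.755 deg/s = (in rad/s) 45.45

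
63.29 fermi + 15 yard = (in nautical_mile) 0.007406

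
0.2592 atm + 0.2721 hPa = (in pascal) 2.629e+04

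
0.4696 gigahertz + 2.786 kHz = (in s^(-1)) 4.696e+08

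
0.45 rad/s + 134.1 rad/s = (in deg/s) 7709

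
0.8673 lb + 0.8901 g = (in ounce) 13.91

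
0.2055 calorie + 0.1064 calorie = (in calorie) 0.3119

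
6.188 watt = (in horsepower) 0.008298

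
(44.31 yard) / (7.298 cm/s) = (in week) 0.000918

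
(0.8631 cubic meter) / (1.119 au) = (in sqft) 5.55e-11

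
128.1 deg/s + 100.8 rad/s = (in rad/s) 103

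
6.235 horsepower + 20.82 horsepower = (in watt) 2.017e+04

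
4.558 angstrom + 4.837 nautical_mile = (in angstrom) 8.958e+13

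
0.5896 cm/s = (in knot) 0.01146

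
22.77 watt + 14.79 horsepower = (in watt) 1.105e+04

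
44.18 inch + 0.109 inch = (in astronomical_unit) 7.52e-12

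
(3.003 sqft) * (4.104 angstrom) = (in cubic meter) 1.145e-10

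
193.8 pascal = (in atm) 0.001913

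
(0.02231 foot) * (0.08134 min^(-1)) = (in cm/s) 0.0009219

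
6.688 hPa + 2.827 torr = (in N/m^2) 1046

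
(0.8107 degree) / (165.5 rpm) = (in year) 2.589e-11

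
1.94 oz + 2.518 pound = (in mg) 1.197e+06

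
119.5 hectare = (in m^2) 1.195e+06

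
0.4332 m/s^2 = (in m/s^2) 0.4332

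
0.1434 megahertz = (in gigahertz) 0.0001434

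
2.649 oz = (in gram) 75.1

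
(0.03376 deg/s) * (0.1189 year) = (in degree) 1.266e+05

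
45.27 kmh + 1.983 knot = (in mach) 0.03993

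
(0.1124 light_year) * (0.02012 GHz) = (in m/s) 2.14e+22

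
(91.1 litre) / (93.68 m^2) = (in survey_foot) 0.00319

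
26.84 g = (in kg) 0.02684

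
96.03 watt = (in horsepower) 0.1288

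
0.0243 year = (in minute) 1.277e+04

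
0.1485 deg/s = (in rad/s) 0.002592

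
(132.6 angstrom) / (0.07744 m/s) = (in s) 1.712e-07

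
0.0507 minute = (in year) 9.646e-08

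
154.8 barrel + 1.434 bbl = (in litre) 2.484e+04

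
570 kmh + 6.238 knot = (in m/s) 161.5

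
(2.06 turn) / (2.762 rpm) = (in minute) 0.7458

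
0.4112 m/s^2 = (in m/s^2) 0.4112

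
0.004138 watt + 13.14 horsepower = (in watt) 9799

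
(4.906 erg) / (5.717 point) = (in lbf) 5.469e-05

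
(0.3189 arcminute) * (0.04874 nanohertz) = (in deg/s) 2.591e-13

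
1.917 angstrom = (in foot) 6.289e-10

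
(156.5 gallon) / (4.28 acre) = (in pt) 0.09695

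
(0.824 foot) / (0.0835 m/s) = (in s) 3.008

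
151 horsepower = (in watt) 1.126e+05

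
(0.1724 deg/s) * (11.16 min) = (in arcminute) 6926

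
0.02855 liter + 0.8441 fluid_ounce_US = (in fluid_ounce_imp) 1.883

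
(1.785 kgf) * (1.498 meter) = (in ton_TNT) 6.267e-09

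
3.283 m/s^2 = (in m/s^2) 3.283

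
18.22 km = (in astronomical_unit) 1.218e-07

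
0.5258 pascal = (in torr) 0.003944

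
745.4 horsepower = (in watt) 5.558e+05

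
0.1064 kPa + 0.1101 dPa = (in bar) 0.001064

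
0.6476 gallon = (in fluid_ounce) 82.89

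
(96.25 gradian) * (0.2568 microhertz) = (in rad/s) 3.883e-07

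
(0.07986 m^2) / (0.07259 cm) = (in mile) 0.06836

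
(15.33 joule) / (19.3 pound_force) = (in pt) 506.2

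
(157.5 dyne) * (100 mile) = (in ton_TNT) 6.058e-08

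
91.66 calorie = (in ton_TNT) 9.166e-08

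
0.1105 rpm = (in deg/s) 0.663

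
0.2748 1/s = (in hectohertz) 0.002748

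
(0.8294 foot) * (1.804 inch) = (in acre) 2.862e-06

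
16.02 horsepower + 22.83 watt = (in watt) 1.197e+04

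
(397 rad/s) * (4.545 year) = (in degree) 3.26e+12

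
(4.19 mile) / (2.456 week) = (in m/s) 0.00454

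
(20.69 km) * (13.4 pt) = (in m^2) 97.81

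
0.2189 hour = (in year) 2.499e-05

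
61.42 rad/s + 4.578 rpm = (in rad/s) 61.9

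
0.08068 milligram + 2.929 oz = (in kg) 0.08304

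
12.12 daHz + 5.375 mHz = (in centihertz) 1.212e+04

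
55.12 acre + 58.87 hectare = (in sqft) 8.738e+06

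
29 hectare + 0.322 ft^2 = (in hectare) 29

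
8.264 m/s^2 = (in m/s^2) 8.264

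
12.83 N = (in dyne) 1.283e+06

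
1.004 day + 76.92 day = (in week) 11.13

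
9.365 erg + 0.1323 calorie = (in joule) 0.5535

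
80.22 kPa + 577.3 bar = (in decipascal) 5.781e+08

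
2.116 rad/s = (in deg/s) 121.2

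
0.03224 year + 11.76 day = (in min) 3.388e+04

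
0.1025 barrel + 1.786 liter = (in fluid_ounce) 611.4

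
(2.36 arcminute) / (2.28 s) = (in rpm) 0.002875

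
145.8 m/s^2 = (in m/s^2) 145.8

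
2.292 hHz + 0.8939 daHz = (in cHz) 2.381e+04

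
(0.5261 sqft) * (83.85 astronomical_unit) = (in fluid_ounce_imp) 2.158e+16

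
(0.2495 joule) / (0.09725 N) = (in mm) 2566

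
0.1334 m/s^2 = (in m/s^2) 0.1334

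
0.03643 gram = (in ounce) 0.001285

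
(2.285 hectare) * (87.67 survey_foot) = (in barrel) 3.841e+06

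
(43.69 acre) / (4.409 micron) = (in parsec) 1.3e-06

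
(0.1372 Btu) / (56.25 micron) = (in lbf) 5.785e+05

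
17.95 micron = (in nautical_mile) 9.692e-09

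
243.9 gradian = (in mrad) 3831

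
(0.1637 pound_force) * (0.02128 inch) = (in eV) 2.457e+15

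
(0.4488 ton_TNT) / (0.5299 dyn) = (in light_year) 0.03746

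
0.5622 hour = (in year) 6.418e-05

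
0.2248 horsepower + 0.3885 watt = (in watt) 168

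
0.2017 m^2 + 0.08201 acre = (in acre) 0.08206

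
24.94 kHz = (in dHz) 2.494e+05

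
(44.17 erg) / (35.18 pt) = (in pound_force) 8.001e-05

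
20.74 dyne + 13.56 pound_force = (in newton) 60.32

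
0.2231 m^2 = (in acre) 5.513e-05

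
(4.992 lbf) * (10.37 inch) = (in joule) 5.849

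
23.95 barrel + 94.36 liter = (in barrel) 24.54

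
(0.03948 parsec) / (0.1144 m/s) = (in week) 1.761e+10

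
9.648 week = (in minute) 9.725e+04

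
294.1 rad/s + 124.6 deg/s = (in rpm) 2829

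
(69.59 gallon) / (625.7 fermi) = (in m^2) 4.21e+11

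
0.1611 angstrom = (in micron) 1.611e-05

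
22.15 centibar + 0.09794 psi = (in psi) 3.311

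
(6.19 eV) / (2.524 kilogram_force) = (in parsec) 1.298e-36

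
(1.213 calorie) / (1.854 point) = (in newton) 7760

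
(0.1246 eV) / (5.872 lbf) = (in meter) 7.643e-22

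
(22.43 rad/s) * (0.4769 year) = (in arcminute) 1.16e+12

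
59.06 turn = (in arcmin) 1.276e+06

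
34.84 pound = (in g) 1.58e+04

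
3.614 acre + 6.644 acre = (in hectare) 4.151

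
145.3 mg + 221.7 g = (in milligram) 2.218e+05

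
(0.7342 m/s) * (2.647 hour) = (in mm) 6.996e+06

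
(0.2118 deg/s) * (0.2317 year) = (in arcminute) 9.286e+07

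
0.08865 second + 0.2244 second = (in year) 9.927e-09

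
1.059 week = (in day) 7.413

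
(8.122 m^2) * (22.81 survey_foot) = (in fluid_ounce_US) 1.909e+06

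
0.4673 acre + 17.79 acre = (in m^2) 7.388e+04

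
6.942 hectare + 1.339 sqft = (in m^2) 6.942e+04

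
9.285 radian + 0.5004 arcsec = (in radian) 9.285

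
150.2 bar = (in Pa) 1.502e+07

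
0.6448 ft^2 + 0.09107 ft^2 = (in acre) 1.689e-05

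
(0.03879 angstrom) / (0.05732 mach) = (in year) 6.302e-21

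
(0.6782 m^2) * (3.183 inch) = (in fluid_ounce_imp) 1930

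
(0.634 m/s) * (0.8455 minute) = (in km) 0.03216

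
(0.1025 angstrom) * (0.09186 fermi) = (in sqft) 1.013e-26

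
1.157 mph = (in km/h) 1.862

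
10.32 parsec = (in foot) 1.045e+18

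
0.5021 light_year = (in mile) 2.952e+12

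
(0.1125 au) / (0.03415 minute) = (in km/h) 2.957e+10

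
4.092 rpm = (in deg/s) 24.55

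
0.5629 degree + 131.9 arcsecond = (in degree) 0.5995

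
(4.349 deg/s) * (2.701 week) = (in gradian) 7.894e+06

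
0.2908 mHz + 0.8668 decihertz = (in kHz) 8.697e-05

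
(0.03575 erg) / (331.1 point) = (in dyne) 0.003061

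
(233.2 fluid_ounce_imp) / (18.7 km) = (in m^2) 3.543e-07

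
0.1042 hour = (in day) 0.004342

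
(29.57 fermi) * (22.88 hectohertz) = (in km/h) 2.436e-10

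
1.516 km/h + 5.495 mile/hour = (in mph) 6.437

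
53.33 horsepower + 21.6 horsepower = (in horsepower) 74.93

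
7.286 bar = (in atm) 7.191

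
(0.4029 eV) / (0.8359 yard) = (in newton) 8.445e-20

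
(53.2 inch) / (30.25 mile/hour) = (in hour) 2.776e-05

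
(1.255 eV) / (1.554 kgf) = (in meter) 1.319e-20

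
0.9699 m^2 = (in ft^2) 10.44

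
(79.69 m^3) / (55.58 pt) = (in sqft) 4.375e+04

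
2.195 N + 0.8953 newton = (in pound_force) 0.6947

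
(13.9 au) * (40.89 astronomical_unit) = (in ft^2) 1.369e+26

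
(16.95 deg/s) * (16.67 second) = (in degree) 282.6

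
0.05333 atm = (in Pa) 5404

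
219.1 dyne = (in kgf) 0.0002234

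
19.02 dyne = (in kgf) 1.94e-05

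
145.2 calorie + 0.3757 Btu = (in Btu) 0.9515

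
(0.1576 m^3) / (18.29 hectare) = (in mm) 0.0008617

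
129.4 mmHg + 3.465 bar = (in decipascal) 3.638e+06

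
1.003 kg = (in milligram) 1.003e+06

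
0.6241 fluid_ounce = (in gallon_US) 0.004876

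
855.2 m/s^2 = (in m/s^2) 855.2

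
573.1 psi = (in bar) 39.51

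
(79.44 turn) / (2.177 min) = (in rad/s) 3.821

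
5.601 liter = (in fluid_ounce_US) 189.4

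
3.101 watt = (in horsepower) 0.004159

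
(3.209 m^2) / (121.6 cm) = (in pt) 7481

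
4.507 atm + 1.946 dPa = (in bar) 4.567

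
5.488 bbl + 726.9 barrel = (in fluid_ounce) 3.937e+06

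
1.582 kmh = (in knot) 0.8542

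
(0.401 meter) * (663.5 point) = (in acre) 2.319e-05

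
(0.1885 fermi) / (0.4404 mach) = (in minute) 2.095e-20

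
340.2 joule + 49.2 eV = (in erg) 3.402e+09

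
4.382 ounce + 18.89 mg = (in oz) 4.383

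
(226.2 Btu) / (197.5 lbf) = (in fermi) 2.717e+17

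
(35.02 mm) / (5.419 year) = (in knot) 3.983e-10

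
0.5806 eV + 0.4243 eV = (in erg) 1.61e-12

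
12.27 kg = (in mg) 1.227e+07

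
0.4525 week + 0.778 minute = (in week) 0.4526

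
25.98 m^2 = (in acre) 0.00642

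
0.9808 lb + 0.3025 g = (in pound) 0.9815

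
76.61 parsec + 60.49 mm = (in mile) 1.469e+15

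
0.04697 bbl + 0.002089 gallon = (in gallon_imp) 1.644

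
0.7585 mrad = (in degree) 0.04346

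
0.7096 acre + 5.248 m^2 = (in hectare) 0.2877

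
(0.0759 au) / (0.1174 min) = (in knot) 3.133e+09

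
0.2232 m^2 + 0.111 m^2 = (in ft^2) 3.597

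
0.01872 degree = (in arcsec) 67.39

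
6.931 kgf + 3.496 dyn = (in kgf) 6.931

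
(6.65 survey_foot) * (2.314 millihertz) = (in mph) 0.01049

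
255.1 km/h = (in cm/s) 7086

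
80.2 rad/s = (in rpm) 765.9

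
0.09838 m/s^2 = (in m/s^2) 0.09838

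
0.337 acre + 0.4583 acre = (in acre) 0.7953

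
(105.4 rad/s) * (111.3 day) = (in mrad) 1.014e+12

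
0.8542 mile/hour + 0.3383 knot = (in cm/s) 55.59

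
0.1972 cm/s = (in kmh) 0.007099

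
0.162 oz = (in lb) 0.01013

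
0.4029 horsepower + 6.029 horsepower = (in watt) 4796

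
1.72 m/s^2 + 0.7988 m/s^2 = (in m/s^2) 2.519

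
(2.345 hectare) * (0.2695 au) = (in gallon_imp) 2.08e+17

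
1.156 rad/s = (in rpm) 11.04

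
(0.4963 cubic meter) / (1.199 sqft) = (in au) 2.978e-11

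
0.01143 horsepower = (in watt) 8.523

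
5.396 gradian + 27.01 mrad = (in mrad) 111.8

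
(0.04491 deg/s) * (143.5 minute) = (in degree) 386.7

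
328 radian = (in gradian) 2.088e+04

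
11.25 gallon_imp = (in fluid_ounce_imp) 1800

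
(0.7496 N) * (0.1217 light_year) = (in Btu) 8.18e+11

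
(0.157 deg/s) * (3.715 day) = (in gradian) 5.599e+04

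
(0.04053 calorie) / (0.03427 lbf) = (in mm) 1112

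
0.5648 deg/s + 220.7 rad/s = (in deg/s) 1.265e+04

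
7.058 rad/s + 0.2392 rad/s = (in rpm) 69.68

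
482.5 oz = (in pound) 30.16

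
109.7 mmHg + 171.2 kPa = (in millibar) 1858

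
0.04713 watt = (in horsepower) 6.32e-05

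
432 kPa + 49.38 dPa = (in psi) 62.66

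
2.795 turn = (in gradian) 1118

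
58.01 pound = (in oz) 928.2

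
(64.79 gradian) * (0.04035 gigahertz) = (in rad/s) 4.106e+07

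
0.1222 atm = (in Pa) 1.238e+04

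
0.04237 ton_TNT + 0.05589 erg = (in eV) 1.106e+27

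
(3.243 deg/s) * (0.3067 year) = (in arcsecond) 1.129e+11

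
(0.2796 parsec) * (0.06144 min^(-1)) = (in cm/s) 8.835e+14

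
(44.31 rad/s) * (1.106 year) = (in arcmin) 5.313e+12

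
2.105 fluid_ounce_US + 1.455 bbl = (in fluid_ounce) 7824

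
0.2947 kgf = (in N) 2.89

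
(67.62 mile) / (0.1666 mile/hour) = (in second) 1.461e+06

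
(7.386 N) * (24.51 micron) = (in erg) 1810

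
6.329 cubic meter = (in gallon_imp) 1392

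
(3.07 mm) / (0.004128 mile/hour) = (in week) 2.751e-06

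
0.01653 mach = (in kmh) 20.26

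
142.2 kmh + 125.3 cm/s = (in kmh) 146.7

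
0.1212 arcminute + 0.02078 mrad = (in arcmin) 0.1926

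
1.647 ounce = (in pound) 0.1029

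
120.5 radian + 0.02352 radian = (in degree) 6905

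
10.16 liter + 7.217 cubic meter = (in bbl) 45.46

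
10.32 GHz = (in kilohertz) 1.032e+07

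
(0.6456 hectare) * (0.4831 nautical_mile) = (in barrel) 3.633e+07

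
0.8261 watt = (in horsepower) 0.001108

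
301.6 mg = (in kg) 0.0003016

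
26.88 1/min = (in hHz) 0.00448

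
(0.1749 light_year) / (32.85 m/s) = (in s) 5.037e+13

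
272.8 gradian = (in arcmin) 1.473e+04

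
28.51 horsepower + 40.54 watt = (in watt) 2.13e+04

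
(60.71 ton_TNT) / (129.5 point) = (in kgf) 5.67e+11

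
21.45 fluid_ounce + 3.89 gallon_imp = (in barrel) 0.1152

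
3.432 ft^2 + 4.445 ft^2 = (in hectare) 7.318e-05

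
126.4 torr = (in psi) 2.444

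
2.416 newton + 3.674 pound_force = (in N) 18.76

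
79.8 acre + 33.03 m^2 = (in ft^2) 3.476e+06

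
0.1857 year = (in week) 9.683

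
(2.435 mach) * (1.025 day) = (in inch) 2.891e+09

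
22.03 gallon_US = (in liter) 83.39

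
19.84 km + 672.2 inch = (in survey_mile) 12.34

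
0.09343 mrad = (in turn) 1.487e-05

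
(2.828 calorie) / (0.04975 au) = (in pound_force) 3.574e-10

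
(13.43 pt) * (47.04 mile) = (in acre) 0.08863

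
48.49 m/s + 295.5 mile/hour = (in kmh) 650.1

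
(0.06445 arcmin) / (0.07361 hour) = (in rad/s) 7.075e-08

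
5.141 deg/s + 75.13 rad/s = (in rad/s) 75.22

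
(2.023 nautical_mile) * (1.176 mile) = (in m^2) 7.091e+06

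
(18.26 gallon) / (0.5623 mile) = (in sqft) 0.0008222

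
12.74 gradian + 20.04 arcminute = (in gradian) 13.11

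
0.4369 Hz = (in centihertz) 43.69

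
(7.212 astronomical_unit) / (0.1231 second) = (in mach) 2.574e+10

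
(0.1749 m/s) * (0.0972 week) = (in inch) 4.048e+05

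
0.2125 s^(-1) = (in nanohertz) 2.125e+08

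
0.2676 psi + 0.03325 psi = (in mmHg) 15.56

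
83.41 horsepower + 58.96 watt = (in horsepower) 83.49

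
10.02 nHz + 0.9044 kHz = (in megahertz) 0.0009044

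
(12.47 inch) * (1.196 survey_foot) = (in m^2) 0.1155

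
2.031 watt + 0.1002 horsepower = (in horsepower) 0.1029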